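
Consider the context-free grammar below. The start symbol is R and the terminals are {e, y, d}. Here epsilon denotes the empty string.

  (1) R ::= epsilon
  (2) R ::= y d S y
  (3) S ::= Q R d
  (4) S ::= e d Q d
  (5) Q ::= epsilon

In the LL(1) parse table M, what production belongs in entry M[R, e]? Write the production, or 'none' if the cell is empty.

FIRST(R): from R::=epsilon we get {epsilon}; from R::=y d S y we get {y}. So FIRST(R) = {epsilon, y}.
FIRST(Q): from Q::=epsilon we get {epsilon}. So FIRST(Q) = {epsilon}.
FIRST(S): from S::=Q R d we get {d, y}; from S::=e d Q d we get {e}. So FIRST(S) = {d, e, y}.
FOLLOW(R) includes $ since R is the start symbol.
FOLLOW(R): in S::=Q R d, R is followed by d with FIRST {d}. Thus FOLLOW(R) = {$, d}.
For R ::= epsilon: FIRST(epsilon) = {epsilon}, so it goes in M[R, t] for t ∈ {}; since epsilon ∈ FIRST, also for every t ∈ FOLLOW(R) = {$, d}.
For R ::= y d S y: FIRST(y d S y) = {y}, so it goes in M[R, t] for t ∈ {y}.
None of these place a production in M[R, e].

none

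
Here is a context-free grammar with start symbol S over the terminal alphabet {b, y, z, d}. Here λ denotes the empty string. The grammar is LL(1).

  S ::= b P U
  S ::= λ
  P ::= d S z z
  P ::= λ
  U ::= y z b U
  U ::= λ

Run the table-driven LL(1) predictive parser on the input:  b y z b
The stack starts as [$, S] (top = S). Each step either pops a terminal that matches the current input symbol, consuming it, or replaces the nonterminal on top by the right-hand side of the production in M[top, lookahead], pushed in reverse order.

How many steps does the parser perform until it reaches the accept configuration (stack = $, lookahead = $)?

     Stack      Input      Action
  1  $ S        b y z b $  expand S ::= b P U
  2  $ U P b    b y z b $  match b
  3  $ U P      y z b $    expand P ::= λ
  4  $ U        y z b $    expand U ::= y z b U
  5  $ U b z y  y z b $    match y
  6  $ U b z    z b $      match z
  7  $ U b      b $        match b
  8  $ U        $          expand U ::= λ
Accept reached after 8 steps.

8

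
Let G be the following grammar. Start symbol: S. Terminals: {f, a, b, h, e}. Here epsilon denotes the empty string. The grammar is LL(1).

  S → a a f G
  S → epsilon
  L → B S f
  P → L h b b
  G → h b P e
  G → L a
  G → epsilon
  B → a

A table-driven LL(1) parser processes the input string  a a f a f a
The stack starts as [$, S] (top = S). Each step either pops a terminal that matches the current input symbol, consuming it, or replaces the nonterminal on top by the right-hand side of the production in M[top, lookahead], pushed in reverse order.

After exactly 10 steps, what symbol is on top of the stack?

a

step 1: stack=$ S  input=a a f a f a $  — expand S → a a f G
step 2: stack=$ G f a a  input=a a f a f a $  — match a
step 3: stack=$ G f a  input=a f a f a $  — match a
step 4: stack=$ G f  input=f a f a $  — match f
step 5: stack=$ G  input=a f a $  — expand G → L a
step 6: stack=$ a L  input=a f a $  — expand L → B S f
step 7: stack=$ a f S B  input=a f a $  — expand B → a
step 8: stack=$ a f S a  input=a f a $  — match a
step 9: stack=$ a f S  input=f a $  — expand S → epsilon
step 10: stack=$ a f  input=f a $  — match f
Stack after step 10: $ a (top = a).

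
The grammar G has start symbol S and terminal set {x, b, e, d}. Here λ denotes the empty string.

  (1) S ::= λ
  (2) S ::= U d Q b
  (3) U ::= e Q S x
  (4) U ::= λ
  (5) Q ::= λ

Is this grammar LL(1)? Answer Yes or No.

FIRST(S) = {λ, d, e}
FIRST(U) = {λ, e}
FIRST(Q) = {λ}
FOLLOW(S) = {$, x}
FOLLOW(U) = {d}
FOLLOW(Q) = {b, d, e, x}
Each cell of M receives at most one production.

Yes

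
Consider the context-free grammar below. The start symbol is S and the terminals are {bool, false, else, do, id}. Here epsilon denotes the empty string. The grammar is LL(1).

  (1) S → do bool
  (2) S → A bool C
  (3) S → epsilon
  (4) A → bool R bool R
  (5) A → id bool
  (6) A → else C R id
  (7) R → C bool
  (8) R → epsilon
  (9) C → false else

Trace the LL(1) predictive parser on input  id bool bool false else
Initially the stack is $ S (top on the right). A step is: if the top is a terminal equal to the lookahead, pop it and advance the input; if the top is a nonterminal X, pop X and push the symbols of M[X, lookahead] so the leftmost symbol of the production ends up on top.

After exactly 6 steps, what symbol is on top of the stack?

false

step 1: stack=$ S  input=id bool bool false else $  — expand S → A bool C
step 2: stack=$ C bool A  input=id bool bool false else $  — expand A → id bool
step 3: stack=$ C bool bool id  input=id bool bool false else $  — match id
step 4: stack=$ C bool bool  input=bool bool false else $  — match bool
step 5: stack=$ C bool  input=bool false else $  — match bool
step 6: stack=$ C  input=false else $  — expand C → false else
Stack after step 6: $ else false (top = false).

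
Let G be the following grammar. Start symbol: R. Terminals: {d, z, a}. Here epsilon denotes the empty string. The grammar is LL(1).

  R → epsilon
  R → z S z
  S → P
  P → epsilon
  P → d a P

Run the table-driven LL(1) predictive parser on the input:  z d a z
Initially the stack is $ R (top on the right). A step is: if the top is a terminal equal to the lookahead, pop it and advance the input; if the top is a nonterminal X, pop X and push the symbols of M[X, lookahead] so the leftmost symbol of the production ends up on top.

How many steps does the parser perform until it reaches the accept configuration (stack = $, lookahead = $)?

8

step 1: stack=$ R  input=z d a z $  — expand R → z S z
step 2: stack=$ z S z  input=z d a z $  — match z
step 3: stack=$ z S  input=d a z $  — expand S → P
step 4: stack=$ z P  input=d a z $  — expand P → d a P
step 5: stack=$ z P a d  input=d a z $  — match d
step 6: stack=$ z P a  input=a z $  — match a
step 7: stack=$ z P  input=z $  — expand P → epsilon
step 8: stack=$ z  input=z $  — match z
Accept reached after 8 steps.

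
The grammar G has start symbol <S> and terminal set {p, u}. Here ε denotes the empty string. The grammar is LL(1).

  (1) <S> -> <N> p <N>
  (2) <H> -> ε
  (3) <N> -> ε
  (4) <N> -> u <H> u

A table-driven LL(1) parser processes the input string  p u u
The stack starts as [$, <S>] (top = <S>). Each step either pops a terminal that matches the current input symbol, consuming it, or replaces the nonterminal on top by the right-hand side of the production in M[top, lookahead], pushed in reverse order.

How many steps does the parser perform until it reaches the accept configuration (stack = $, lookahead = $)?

step 1: stack=$ <S>  input=p u u $  — expand <S> -> <N> p <N>
step 2: stack=$ <N> p <N>  input=p u u $  — expand <N> -> ε
step 3: stack=$ <N> p  input=p u u $  — match p
step 4: stack=$ <N>  input=u u $  — expand <N> -> u <H> u
step 5: stack=$ u <H> u  input=u u $  — match u
step 6: stack=$ u <H>  input=u $  — expand <H> -> ε
step 7: stack=$ u  input=u $  — match u
Accept reached after 7 steps.

7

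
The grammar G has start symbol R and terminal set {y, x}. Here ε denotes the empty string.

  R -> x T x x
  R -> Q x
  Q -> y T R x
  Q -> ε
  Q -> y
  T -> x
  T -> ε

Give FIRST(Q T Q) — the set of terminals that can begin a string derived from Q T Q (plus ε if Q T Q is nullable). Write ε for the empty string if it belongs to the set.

{ε, x, y}

FIRST(Q) = {ε, y}
FIRST(T) = {ε, x}
FIRST(R) = {x, y}  (via Q x)
FIRST(Q T Q): take FIRST of each symbol in turn, carrying on past any symbol whose FIRST contains ε; result {ε, x, y}.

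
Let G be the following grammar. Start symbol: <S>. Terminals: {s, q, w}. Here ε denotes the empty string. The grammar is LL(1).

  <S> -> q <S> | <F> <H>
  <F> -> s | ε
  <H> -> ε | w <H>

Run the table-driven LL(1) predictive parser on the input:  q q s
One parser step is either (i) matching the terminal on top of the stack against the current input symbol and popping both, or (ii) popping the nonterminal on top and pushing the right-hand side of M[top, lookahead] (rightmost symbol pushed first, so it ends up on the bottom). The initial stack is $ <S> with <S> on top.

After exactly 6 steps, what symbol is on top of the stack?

s

     Stack      Input    Action
  1  $ <S>      q q s $  expand <S> -> q <S>
  2  $ <S> q    q q s $  match q
  3  $ <S>      q s $    expand <S> -> q <S>
  4  $ <S> q    q s $    match q
  5  $ <S>      s $      expand <S> -> <F> <H>
  6  $ <H> <F>  s $      expand <F> -> s
Stack after step 6: $ <H> s (top = s).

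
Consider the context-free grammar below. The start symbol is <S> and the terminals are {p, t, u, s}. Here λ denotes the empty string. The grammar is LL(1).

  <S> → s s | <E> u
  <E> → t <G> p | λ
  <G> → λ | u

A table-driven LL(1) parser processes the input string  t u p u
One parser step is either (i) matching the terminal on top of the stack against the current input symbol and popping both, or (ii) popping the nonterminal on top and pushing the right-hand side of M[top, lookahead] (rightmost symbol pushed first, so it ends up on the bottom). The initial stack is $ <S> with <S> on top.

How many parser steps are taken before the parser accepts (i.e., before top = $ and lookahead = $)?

step 1: stack=$ <S>  input=t u p u $  — expand <S> → <E> u
step 2: stack=$ u <E>  input=t u p u $  — expand <E> → t <G> p
step 3: stack=$ u p <G> t  input=t u p u $  — match t
step 4: stack=$ u p <G>  input=u p u $  — expand <G> → u
step 5: stack=$ u p u  input=u p u $  — match u
step 6: stack=$ u p  input=p u $  — match p
step 7: stack=$ u  input=u $  — match u
Accept reached after 7 steps.

7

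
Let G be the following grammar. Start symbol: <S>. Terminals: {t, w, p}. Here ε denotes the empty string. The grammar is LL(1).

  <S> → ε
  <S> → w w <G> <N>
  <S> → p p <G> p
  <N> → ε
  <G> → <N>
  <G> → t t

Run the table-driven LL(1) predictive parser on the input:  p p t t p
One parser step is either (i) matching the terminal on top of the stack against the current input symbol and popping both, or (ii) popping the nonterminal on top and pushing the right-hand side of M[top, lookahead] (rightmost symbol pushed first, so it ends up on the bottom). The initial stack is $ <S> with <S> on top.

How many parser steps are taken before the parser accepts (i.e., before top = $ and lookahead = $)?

7

     Stack        Input        Action
  1  $ <S>        p p t t p $  expand <S> → p p <G> p
  2  $ p <G> p p  p p t t p $  match p
  3  $ p <G> p    p t t p $    match p
  4  $ p <G>      t t p $      expand <G> → t t
  5  $ p t t      t t p $      match t
  6  $ p t        t p $        match t
  7  $ p          p $          match p
Accept reached after 7 steps.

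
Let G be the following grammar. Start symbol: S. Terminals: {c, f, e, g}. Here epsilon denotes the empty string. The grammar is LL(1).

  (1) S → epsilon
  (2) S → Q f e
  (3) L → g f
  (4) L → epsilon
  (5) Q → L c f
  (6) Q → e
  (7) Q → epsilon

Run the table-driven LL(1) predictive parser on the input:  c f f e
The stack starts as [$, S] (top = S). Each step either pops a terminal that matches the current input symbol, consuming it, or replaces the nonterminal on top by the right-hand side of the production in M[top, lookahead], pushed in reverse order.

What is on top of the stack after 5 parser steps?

step 1: stack=$ S  input=c f f e $  — expand S → Q f e
step 2: stack=$ e f Q  input=c f f e $  — expand Q → L c f
step 3: stack=$ e f f c L  input=c f f e $  — expand L → epsilon
step 4: stack=$ e f f c  input=c f f e $  — match c
step 5: stack=$ e f f  input=f f e $  — match f
Stack after step 5: $ e f (top = f).

f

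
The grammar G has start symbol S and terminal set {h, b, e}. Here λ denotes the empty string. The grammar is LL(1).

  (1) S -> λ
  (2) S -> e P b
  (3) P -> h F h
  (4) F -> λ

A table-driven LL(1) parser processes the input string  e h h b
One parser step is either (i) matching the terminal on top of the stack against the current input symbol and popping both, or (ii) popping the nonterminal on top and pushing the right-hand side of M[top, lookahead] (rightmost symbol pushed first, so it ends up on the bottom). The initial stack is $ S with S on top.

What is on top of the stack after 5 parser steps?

h

     Stack      Input      Action
  1  $ S        e h h b $  expand S -> e P b
  2  $ b P e    e h h b $  match e
  3  $ b P      h h b $    expand P -> h F h
  4  $ b h F h  h h b $    match h
  5  $ b h F    h b $      expand F -> λ
Stack after step 5: $ b h (top = h).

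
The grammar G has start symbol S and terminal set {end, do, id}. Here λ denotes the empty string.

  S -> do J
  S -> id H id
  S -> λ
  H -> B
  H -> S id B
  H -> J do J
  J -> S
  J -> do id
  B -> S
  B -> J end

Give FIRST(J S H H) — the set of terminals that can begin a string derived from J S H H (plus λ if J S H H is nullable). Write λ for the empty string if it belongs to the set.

{λ, do, end, id}

FIRST(S): from S->do J we get {do}; from S->id H id we get {id}; from S->λ we get {λ}. So FIRST(S) = {λ, do, id}.
FIRST(J): from J->S we get {λ, do, id}; from J->do id we get {do}. So FIRST(J) = {λ, do, id}.
FIRST(B): from B->S we get {λ, do, id}; from B->J end we get {do, end, id}. So FIRST(B) = {λ, do, end, id}.
FIRST(H): from H->B we get {λ, do, end, id}; from H->S id B we get {do, id}; from H->J do J we get {do, id}. So FIRST(H) = {λ, do, end, id}.
FIRST(J S H H): take FIRST of each symbol in turn, carrying on past any symbol whose FIRST contains λ; result {λ, do, end, id}.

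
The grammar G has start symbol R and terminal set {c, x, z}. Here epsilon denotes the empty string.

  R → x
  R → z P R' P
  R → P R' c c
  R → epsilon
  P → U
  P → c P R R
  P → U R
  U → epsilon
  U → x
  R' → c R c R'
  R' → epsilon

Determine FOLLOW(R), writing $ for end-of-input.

FIRST(U): from U→epsilon we get {epsilon}; from U→x we get {x}. So FIRST(U) = {epsilon, x}.
FIRST(R'): from R'→c R c R' we get {c}; from R'→epsilon we get {epsilon}. So FIRST(R') = {epsilon, c}.
FIRST(R): from R→x we get {x}; from R→z P R' P we get {z}; from R→P R' c c we get {c, x, z}; from R→epsilon we get {epsilon}. So FIRST(R) = {epsilon, c, x, z}.
FIRST(P): from P→U we get {epsilon, x}; from P→c P R R we get {c}; from P→U R we get {epsilon, c, x, z}. So FIRST(P) = {epsilon, c, x, z}.
FOLLOW(R) includes $ since R is the start symbol.
FOLLOW(R): in P→c P R R (occurrence 1), R is followed by R with FIRST {epsilon, c, x, z}; in P→c P R R (occurrence 1), the suffix after R is nullable, so FOLLOW(R) ⊇ FOLLOW(P) = {$, c, x, z}; in P→c P R R (occurrence 2), the suffix after R is empty, so FOLLOW(R) ⊇ FOLLOW(P) = {$, c, x, z}; in P→U R, the suffix after R is empty, so FOLLOW(R) ⊇ FOLLOW(P) = {$, c, x, z}; in R'→c R c R', R is followed by c R' with FIRST {c}. Thus FOLLOW(R) = {$, c, x, z}.
FOLLOW(P): in R→z P R' P (occurrence 1), P is followed by R' P with FIRST {epsilon, c, x, z}; in R→z P R' P (occurrence 1), the suffix after P is nullable, so FOLLOW(P) ⊇ FOLLOW(R) = {$, c, x, z}; in R→z P R' P (occurrence 2), the suffix after P is empty, so FOLLOW(P) ⊇ FOLLOW(R) = {$, c, x, z}; in R→P R' c c, P is followed by R' c c with FIRST {c}; in P→c P R R, P is followed by R R with FIRST {epsilon, c, x, z}; in P→c P R R, the suffix after P is nullable (adds nothing new). Thus FOLLOW(P) = {$, c, x, z}.
FOLLOW(U): in P→U, the suffix after U is empty, so FOLLOW(U) ⊇ FOLLOW(P) = {$, c, x, z}; in P→U R, U is followed by R with FIRST {epsilon, c, x, z}; in P→U R, the suffix after U is nullable, so FOLLOW(U) ⊇ FOLLOW(P) = {$, c, x, z}. Thus FOLLOW(U) = {$, c, x, z}.
FOLLOW(R'): in R→z P R' P, R' is followed by P with FIRST {epsilon, c, x, z}; in R→z P R' P, the suffix after R' is nullable, so FOLLOW(R') ⊇ FOLLOW(R) = {$, c, x, z}; in R→P R' c c, R' is followed by c c with FIRST {c}; in R'→c R c R', the suffix after R' is empty (adds nothing new). Thus FOLLOW(R') = {$, c, x, z}.

{$, c, x, z}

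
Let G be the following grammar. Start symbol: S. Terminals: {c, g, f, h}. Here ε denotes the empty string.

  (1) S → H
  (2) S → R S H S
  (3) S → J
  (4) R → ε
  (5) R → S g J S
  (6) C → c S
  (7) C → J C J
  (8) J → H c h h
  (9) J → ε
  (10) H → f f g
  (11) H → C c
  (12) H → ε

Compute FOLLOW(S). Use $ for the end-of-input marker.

{$, c, f, g}

FIRST(S): from S→H we get {ε, c, f}; from S→R S H S we get {ε, c, f, g}; from S→J we get {ε, c, f}. So FIRST(S) = {ε, c, f, g}.
FIRST(R): from R→ε we get {ε}; from R→S g J S we get {c, f, g}. So FIRST(R) = {ε, c, f, g}.
FIRST(C): from C→c S we get {c}; from C→J C J we get {c, f}. So FIRST(C) = {c, f}.
FIRST(H): from H→f f g we get {f}; from H→C c we get {c, f}; from H→ε we get {ε}. So FIRST(H) = {ε, c, f}.
FIRST(J): from J→H c h h we get {c, f}; from J→ε we get {ε}. So FIRST(J) = {ε, c, f}.
FOLLOW(S) includes $ since S is the start symbol.
FOLLOW(C): in C→J C J, C is followed by J with FIRST {ε, c, f}; in C→J C J, the suffix after C is nullable (adds nothing new); in H→C c, C is followed by c with FIRST {c}. Thus FOLLOW(C) = {c, f}.
FOLLOW(S): in S→R S H S (occurrence 1), S is followed by H S with FIRST {ε, c, f, g}; in S→R S H S (occurrence 1), the suffix after S is nullable (adds nothing new); in S→R S H S (occurrence 2), the suffix after S is empty (adds nothing new); in R→S g J S (occurrence 1), S is followed by g J S with FIRST {g}; in R→S g J S (occurrence 2), the suffix after S is empty, so FOLLOW(S) ⊇ FOLLOW(R) = {$, c, f, g}; in C→c S, the suffix after S is empty, so FOLLOW(S) ⊇ FOLLOW(C) = {c, f}. Thus FOLLOW(S) = {$, c, f, g}.
FOLLOW(R): in S→R S H S, R is followed by S H S with FIRST {ε, c, f, g}; in S→R S H S, the suffix after R is nullable, so FOLLOW(R) ⊇ FOLLOW(S) = {$, c, f, g}. Thus FOLLOW(R) = {$, c, f, g}.
FOLLOW(J): in S→J, the suffix after J is empty, so FOLLOW(J) ⊇ FOLLOW(S) = {$, c, f, g}; in R→S g J S, J is followed by S with FIRST {ε, c, f, g}; in R→S g J S, the suffix after J is nullable, so FOLLOW(J) ⊇ FOLLOW(R) = {$, c, f, g}; in C→J C J (occurrence 1), J is followed by C J with FIRST {c, f}; in C→J C J (occurrence 2), the suffix after J is empty, so FOLLOW(J) ⊇ FOLLOW(C) = {c, f}. Thus FOLLOW(J) = {$, c, f, g}.
FOLLOW(H): in S→H, the suffix after H is empty, so FOLLOW(H) ⊇ FOLLOW(S) = {$, c, f, g}; in S→R S H S, H is followed by S with FIRST {ε, c, f, g}; in S→R S H S, the suffix after H is nullable, so FOLLOW(H) ⊇ FOLLOW(S) = {$, c, f, g}; in J→H c h h, H is followed by c h h with FIRST {c}. Thus FOLLOW(H) = {$, c, f, g}.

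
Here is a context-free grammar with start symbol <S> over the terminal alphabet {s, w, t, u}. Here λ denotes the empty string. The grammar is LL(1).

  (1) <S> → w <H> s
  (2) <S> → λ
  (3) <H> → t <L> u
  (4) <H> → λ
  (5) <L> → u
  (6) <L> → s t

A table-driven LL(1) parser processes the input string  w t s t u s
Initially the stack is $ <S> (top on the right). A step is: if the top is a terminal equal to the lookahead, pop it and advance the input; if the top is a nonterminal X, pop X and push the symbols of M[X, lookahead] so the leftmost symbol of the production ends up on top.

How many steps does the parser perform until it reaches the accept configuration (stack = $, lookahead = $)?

9

     Stack        Input          Action
  1  $ <S>        w t s t u s $  expand <S> → w <H> s
  2  $ s <H> w    w t s t u s $  match w
  3  $ s <H>      t s t u s $    expand <H> → t <L> u
  4  $ s u <L> t  t s t u s $    match t
  5  $ s u <L>    s t u s $      expand <L> → s t
  6  $ s u t s    s t u s $      match s
  7  $ s u t      t u s $        match t
  8  $ s u        u s $          match u
  9  $ s          s $            match s
Accept reached after 9 steps.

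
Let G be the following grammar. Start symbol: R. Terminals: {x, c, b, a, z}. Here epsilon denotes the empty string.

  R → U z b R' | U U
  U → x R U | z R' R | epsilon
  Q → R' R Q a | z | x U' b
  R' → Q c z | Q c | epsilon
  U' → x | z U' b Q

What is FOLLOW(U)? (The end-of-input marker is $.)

{$, x, z}

FIRST(U): from U→x R U we get {x}; from U→z R' R we get {z}; from U→epsilon we get {epsilon}. So FIRST(U) = {epsilon, x, z}.
FIRST(U'): from U'→x we get {x}; from U'→z U' b Q we get {z}. So FIRST(U') = {x, z}.
FIRST(R): from R→U z b R' we get {x, z}; from R→U U we get {epsilon, x, z}. So FIRST(R) = {epsilon, x, z}.
FIRST(Q): from Q→R' R Q a we get {x, z}; from Q→z we get {z}; from Q→x U' b we get {x}. So FIRST(Q) = {x, z}.
FIRST(R'): from R'→Q c z we get {x, z}; from R'→Q c we get {x, z}; from R'→epsilon we get {epsilon}. So FIRST(R') = {epsilon, x, z}.
FOLLOW(R) includes $ since R is the start symbol.
FOLLOW(U'): in Q→x U' b, U' is followed by b with FIRST {b}; in U'→z U' b Q, U' is followed by b Q with FIRST {b}. Thus FOLLOW(U') = {b}.
FOLLOW(Q): in Q→R' R Q a, Q is followed by a with FIRST {a}; in R'→Q c z, Q is followed by c z with FIRST {c}; in R'→Q c, Q is followed by c with FIRST {c}; in U'→z U' b Q, the suffix after Q is empty, so FOLLOW(Q) ⊇ FOLLOW(U') = {b}. Thus FOLLOW(Q) = {a, b, c}.
FOLLOW(R): in U→x R U, R is followed by U with FIRST {epsilon, x, z}; in U→x R U, the suffix after R is nullable, so FOLLOW(R) ⊇ FOLLOW(U) = {$, x, z}; in U→z R' R, the suffix after R is empty, so FOLLOW(R) ⊇ FOLLOW(U) = {$, x, z}; in Q→R' R Q a, R is followed by Q a with FIRST {x, z}. Thus FOLLOW(R) = {$, x, z}.
FOLLOW(U): in R→U z b R', U is followed by z b R' with FIRST {z}; in R→U U (occurrence 1), U is followed by U with FIRST {epsilon, x, z}; in R→U U (occurrence 1), the suffix after U is nullable, so FOLLOW(U) ⊇ FOLLOW(R) = {$, x, z}; in R→U U (occurrence 2), the suffix after U is empty, so FOLLOW(U) ⊇ FOLLOW(R) = {$, x, z}; in U→x R U, the suffix after U is empty (adds nothing new). Thus FOLLOW(U) = {$, x, z}.
FOLLOW(R'): in R→U z b R', the suffix after R' is empty, so FOLLOW(R') ⊇ FOLLOW(R) = {$, x, z}; in U→z R' R, R' is followed by R with FIRST {epsilon, x, z}; in U→z R' R, the suffix after R' is nullable, so FOLLOW(R') ⊇ FOLLOW(U) = {$, x, z}; in Q→R' R Q a, R' is followed by R Q a with FIRST {x, z}. Thus FOLLOW(R') = {$, x, z}.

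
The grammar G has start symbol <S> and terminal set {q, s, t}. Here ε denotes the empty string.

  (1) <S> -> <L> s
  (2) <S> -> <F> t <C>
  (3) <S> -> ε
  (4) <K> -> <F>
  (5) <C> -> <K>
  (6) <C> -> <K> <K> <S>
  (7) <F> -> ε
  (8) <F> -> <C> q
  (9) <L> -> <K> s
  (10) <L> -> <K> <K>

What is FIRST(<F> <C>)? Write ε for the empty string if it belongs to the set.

{ε, q, s, t}

FIRST(<S>): from <S>-><L> s we get {q, s, t}; from <S>-><F> t <C> we get {q, s, t}; from <S>->ε we get {ε}. So FIRST(<S>) = {ε, q, s, t}.
FIRST(<K>): from <K>-><F> we get {ε, q, s, t}. So FIRST(<K>) = {ε, q, s, t}.
FIRST(<C>): from <C>-><K> we get {ε, q, s, t}; from <C>-><K> <K> <S> we get {ε, q, s, t}. So FIRST(<C>) = {ε, q, s, t}.
FIRST(<L>): from <L>-><K> s we get {q, s, t}; from <L>-><K> <K> we get {ε, q, s, t}. So FIRST(<L>) = {ε, q, s, t}.
FIRST(<F>): from <F>->ε we get {ε}; from <F>-><C> q we get {q, s, t}. So FIRST(<F>) = {ε, q, s, t}.
FIRST(<F> <C>): take FIRST of each symbol in turn, carrying on past any symbol whose FIRST contains ε; result {ε, q, s, t}.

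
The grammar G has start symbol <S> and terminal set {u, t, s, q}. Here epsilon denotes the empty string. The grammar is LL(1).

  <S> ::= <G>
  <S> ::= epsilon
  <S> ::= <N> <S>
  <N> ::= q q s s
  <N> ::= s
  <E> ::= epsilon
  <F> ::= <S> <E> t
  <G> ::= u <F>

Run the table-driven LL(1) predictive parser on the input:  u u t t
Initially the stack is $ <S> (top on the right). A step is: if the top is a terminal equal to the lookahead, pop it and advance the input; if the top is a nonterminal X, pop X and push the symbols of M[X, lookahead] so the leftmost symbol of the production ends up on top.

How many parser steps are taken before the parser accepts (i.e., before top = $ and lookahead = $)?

13

step 1: stack=$ <S>  input=u u t t $  — expand <S> ::= <G>
step 2: stack=$ <G>  input=u u t t $  — expand <G> ::= u <F>
step 3: stack=$ <F> u  input=u u t t $  — match u
step 4: stack=$ <F>  input=u t t $  — expand <F> ::= <S> <E> t
step 5: stack=$ t <E> <S>  input=u t t $  — expand <S> ::= <G>
step 6: stack=$ t <E> <G>  input=u t t $  — expand <G> ::= u <F>
step 7: stack=$ t <E> <F> u  input=u t t $  — match u
step 8: stack=$ t <E> <F>  input=t t $  — expand <F> ::= <S> <E> t
step 9: stack=$ t <E> t <E> <S>  input=t t $  — expand <S> ::= epsilon
step 10: stack=$ t <E> t <E>  input=t t $  — expand <E> ::= epsilon
step 11: stack=$ t <E> t  input=t t $  — match t
step 12: stack=$ t <E>  input=t $  — expand <E> ::= epsilon
step 13: stack=$ t  input=t $  — match t
Accept reached after 13 steps.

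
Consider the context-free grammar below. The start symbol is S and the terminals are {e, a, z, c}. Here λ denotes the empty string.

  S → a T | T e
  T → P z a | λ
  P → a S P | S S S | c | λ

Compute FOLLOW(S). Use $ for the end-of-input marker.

{$, a, c, e, z}

FIRST(S): from S→a T we get {a}; from S→T e we get {a, c, e, z}. So FIRST(S) = {a, c, e, z}.
FIRST(P): from P→a S P we get {a}; from P→S S S we get {a, c, e, z}; from P→c we get {c}; from P→λ we get {λ}. So FIRST(P) = {λ, a, c, e, z}.
FIRST(T): from T→P z a we get {a, c, e, z}; from T→λ we get {λ}. So FIRST(T) = {λ, a, c, e, z}.
FOLLOW(S) includes $ since S is the start symbol.
FOLLOW(P): in T→P z a, P is followed by z a with FIRST {z}; in P→a S P, the suffix after P is empty (adds nothing new). Thus FOLLOW(P) = {z}.
FOLLOW(S): in P→a S P, S is followed by P with FIRST {λ, a, c, e, z}; in P→a S P, the suffix after S is nullable, so FOLLOW(S) ⊇ FOLLOW(P) = {z}; in P→S S S (occurrence 1), S is followed by S S with FIRST {a, c, e, z}; in P→S S S (occurrence 2), S is followed by S with FIRST {a, c, e, z}; in P→S S S (occurrence 3), the suffix after S is empty, so FOLLOW(S) ⊇ FOLLOW(P) = {z}. Thus FOLLOW(S) = {$, a, c, e, z}.
FOLLOW(T): in S→a T, the suffix after T is empty, so FOLLOW(T) ⊇ FOLLOW(S) = {$, a, c, e, z}; in S→T e, T is followed by e with FIRST {e}. Thus FOLLOW(T) = {$, a, c, e, z}.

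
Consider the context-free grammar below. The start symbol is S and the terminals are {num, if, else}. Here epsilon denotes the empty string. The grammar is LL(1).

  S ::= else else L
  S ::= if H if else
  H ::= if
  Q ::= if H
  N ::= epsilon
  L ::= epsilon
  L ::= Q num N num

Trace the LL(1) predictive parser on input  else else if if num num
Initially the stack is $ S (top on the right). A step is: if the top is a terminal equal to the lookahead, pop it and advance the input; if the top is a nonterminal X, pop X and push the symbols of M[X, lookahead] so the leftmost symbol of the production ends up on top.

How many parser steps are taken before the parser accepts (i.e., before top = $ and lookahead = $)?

      Stack             Input                      Action
   1  $ S               else else if if num num $  expand S ::= else else L
   2  $ L else else     else else if if num num $  match else
   3  $ L else          else if if num num $       match else
   4  $ L               if if num num $            expand L ::= Q num N num
   5  $ num N num Q     if if num num $            expand Q ::= if H
   6  $ num N num H if  if if num num $            match if
   7  $ num N num H     if num num $               expand H ::= if
   8  $ num N num if    if num num $               match if
   9  $ num N num       num num $                  match num
  10  $ num N           num $                      expand N ::= epsilon
  11  $ num             num $                      match num
Accept reached after 11 steps.

11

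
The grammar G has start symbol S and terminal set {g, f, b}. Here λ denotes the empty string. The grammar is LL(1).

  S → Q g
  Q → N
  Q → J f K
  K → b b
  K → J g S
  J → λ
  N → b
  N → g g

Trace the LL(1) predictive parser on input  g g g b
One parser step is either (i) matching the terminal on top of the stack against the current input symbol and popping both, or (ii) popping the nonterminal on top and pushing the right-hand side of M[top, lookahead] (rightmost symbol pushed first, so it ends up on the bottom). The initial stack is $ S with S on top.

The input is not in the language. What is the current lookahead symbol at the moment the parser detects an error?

     Stack    Input      Action
  1  $ S      g g g b $  expand S → Q g
  2  $ g Q    g g g b $  expand Q → N
  3  $ g N    g g g b $  expand N → g g
  4  $ g g g  g g g b $  match g
  5  $ g g    g g b $    match g
  6  $ g      g b $      match g
  7  $        b $        error: stack empty but input remains

b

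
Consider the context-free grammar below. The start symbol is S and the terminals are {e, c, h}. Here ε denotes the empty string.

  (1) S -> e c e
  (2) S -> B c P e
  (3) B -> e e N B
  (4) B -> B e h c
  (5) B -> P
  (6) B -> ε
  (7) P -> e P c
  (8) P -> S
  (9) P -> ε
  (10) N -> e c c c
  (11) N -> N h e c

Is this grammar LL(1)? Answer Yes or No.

FIRST(S) = {c, e}
FIRST(B) = {ε, c, e}
FIRST(P) = {ε, c, e}
FIRST(N) = {e}
FOLLOW(S) = {$, c, e}
FOLLOW(B) = {c, e}
FOLLOW(P) = {c, e}
FOLLOW(N) = {c, e, h}
Cell M[B, c] receives both B -> B e h c and B -> P and B -> ε — the grammar is not LL(1).

No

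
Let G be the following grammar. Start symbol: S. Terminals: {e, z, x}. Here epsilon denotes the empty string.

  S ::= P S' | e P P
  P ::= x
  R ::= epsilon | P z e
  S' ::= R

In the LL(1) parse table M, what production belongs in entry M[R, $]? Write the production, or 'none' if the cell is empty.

FIRST(P): from P::=x we get {x}. So FIRST(P) = {x}.
FIRST(S): from S::=P S' we get {x}; from S::=e P P we get {e}. So FIRST(S) = {e, x}.
FIRST(R): from R::=epsilon we get {epsilon}; from R::=P z e we get {x}. So FIRST(R) = {epsilon, x}.
FIRST(S'): from S'::=R we get {epsilon, x}. So FIRST(S') = {epsilon, x}.
FOLLOW(S) includes $ since S is the start symbol.
FOLLOW(S'): in S::=P S', the suffix after S' is empty, so FOLLOW(S') ⊇ FOLLOW(S) = {$}. Thus FOLLOW(S') = {$}.
FOLLOW(R): in S'::=R, the suffix after R is empty, so FOLLOW(R) ⊇ FOLLOW(S') = {$}. Thus FOLLOW(R) = {$}.
For R ::= epsilon: FIRST(epsilon) = {epsilon}, so it goes in M[R, t] for t ∈ {}; since epsilon ∈ FIRST, also for every t ∈ FOLLOW(R) = {$}.
For R ::= P z e: FIRST(P z e) = {x}, so it goes in M[R, t] for t ∈ {x}.

R ::= epsilon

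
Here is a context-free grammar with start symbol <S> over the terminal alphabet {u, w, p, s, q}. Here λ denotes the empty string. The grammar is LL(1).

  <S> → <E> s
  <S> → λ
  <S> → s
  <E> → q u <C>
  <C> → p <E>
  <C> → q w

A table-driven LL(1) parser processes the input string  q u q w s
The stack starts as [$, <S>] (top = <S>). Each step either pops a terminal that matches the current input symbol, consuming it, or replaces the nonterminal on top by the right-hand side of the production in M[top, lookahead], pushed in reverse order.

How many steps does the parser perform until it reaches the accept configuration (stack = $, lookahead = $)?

     Stack        Input        Action
  1  $ <S>        q u q w s $  expand <S> → <E> s
  2  $ s <E>      q u q w s $  expand <E> → q u <C>
  3  $ s <C> u q  q u q w s $  match q
  4  $ s <C> u    u q w s $    match u
  5  $ s <C>      q w s $      expand <C> → q w
  6  $ s w q      q w s $      match q
  7  $ s w        w s $        match w
  8  $ s          s $          match s
Accept reached after 8 steps.

8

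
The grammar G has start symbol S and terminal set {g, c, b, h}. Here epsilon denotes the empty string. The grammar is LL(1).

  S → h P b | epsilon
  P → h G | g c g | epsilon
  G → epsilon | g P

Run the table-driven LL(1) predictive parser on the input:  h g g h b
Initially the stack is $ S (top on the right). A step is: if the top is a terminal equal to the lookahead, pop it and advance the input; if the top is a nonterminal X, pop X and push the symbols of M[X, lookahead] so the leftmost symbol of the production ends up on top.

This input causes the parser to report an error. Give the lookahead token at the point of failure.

g

step 1: stack=$ S  input=h g g h b $  — expand S → h P b
step 2: stack=$ b P h  input=h g g h b $  — match h
step 3: stack=$ b P  input=g g h b $  — expand P → g c g
step 4: stack=$ b g c g  input=g g h b $  — match g
step 5: stack=$ b g c  input=g h b $  — error: top is terminal c but lookahead is g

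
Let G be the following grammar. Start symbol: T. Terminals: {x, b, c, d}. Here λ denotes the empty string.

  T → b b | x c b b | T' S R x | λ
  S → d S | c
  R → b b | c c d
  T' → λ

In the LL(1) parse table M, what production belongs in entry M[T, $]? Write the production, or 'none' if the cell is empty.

FIRST(S): from S→d S we get {d}; from S→c we get {c}. So FIRST(S) = {c, d}.
FIRST(R): from R→b b we get {b}; from R→c c d we get {c}. So FIRST(R) = {b, c}.
FIRST(T'): from T'→λ we get {λ}. So FIRST(T') = {λ}.
FIRST(T): from T→b b we get {b}; from T→x c b b we get {x}; from T→T' S R x we get {c, d}; from T→λ we get {λ}. So FIRST(T) = {λ, b, c, d, x}.
FOLLOW(T) includes $ since T is the start symbol.
FOLLOW(T): T appears on no right-hand side. Thus FOLLOW(T) = {$}.
For T → b b: FIRST(b b) = {b}, so it goes in M[T, t] for t ∈ {b}.
For T → x c b b: FIRST(x c b b) = {x}, so it goes in M[T, t] for t ∈ {x}.
For T → T' S R x: FIRST(T' S R x) = {c, d}, so it goes in M[T, t] for t ∈ {c, d}.
For T → λ: FIRST(λ) = {λ}, so it goes in M[T, t] for t ∈ {}; since λ ∈ FIRST, also for every t ∈ FOLLOW(T) = {$}.

T → λ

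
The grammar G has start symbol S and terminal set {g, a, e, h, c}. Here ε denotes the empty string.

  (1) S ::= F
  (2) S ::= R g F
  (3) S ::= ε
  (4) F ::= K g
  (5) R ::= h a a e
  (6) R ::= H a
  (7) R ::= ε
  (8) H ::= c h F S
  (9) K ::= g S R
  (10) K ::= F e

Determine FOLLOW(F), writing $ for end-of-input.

FIRST(H): from H::=c h F S we get {c}. So FIRST(H) = {c}.
FIRST(R): from R::=h a a e we get {h}; from R::=H a we get {c}; from R::=ε we get {ε}. So FIRST(R) = {ε, c, h}.
FIRST(S): from S::=F we get {g}; from S::=R g F we get {c, g, h}; from S::=ε we get {ε}. So FIRST(S) = {ε, c, g, h}.
FIRST(F): from F::=K g we get {g}. So FIRST(F) = {g}.
FIRST(K): from K::=g S R we get {g}; from K::=F e we get {g}. So FIRST(K) = {g}.
FOLLOW(S) includes $ since S is the start symbol.
FOLLOW(H): in R::=H a, H is followed by a with FIRST {a}. Thus FOLLOW(H) = {a}.
FOLLOW(K): in F::=K g, K is followed by g with FIRST {g}. Thus FOLLOW(K) = {g}.
FOLLOW(S): in H::=c h F S, the suffix after S is empty, so FOLLOW(S) ⊇ FOLLOW(H) = {a}; in K::=g S R, S is followed by R with FIRST {ε, c, h}; in K::=g S R, the suffix after S is nullable, so FOLLOW(S) ⊇ FOLLOW(K) = {g}. Thus FOLLOW(S) = {$, a, c, g, h}.
FOLLOW(F): in S::=F, the suffix after F is empty, so FOLLOW(F) ⊇ FOLLOW(S) = {$, a, c, g, h}; in S::=R g F, the suffix after F is empty, so FOLLOW(F) ⊇ FOLLOW(S) = {$, a, c, g, h}; in H::=c h F S, F is followed by S with FIRST {ε, c, g, h}; in H::=c h F S, the suffix after F is nullable, so FOLLOW(F) ⊇ FOLLOW(H) = {a}; in K::=F e, F is followed by e with FIRST {e}. Thus FOLLOW(F) = {$, a, c, e, g, h}.
FOLLOW(R): in S::=R g F, R is followed by g F with FIRST {g}; in K::=g S R, the suffix after R is empty, so FOLLOW(R) ⊇ FOLLOW(K) = {g}. Thus FOLLOW(R) = {g}.

{$, a, c, e, g, h}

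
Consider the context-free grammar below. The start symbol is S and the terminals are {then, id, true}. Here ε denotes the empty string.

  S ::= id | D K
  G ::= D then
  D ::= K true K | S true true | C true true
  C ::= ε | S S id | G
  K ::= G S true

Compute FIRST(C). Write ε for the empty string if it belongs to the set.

{ε, id, true}

FIRST(S) = {id, true}  (via D K)
FIRST(G) = {id, true}  (via D then)
FIRST(C) = {ε, id, true}  (via S S id, G)
FIRST(K) = {id, true}  (via G S true)
FIRST(D) = {id, true}  (via K true K, S true true, C true true)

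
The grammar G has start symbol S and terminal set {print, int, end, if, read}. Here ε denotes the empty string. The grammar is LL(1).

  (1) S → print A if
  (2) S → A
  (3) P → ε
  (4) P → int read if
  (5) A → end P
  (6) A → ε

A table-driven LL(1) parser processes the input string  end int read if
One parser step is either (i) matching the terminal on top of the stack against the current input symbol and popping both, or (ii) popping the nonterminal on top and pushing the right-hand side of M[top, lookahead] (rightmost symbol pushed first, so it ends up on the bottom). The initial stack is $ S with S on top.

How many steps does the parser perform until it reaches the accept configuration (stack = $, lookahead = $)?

7

     Stack          Input              Action
  1  $ S            end int read if $  expand S → A
  2  $ A            end int read if $  expand A → end P
  3  $ P end        end int read if $  match end
  4  $ P            int read if $      expand P → int read if
  5  $ if read int  int read if $      match int
  6  $ if read      read if $          match read
  7  $ if           if $               match if
Accept reached after 7 steps.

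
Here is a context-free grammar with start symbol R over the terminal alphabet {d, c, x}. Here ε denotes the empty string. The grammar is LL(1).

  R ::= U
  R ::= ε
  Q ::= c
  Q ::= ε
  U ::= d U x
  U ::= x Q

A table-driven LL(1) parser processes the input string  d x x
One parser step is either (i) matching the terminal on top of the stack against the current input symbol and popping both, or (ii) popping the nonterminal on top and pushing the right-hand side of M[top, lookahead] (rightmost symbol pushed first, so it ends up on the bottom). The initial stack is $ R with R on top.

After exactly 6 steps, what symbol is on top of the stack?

step 1: stack=$ R  input=d x x $  — expand R ::= U
step 2: stack=$ U  input=d x x $  — expand U ::= d U x
step 3: stack=$ x U d  input=d x x $  — match d
step 4: stack=$ x U  input=x x $  — expand U ::= x Q
step 5: stack=$ x Q x  input=x x $  — match x
step 6: stack=$ x Q  input=x $  — expand Q ::= ε
Stack after step 6: $ x (top = x).

x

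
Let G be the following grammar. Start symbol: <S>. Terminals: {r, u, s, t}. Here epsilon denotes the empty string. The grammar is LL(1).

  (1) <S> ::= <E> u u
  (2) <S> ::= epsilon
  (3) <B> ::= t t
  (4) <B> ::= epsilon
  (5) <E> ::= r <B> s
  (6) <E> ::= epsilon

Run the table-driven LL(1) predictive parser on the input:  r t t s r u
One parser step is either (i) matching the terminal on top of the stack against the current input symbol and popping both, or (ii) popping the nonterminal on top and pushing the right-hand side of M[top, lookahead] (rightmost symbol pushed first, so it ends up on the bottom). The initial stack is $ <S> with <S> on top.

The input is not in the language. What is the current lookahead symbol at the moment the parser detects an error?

r

step 1: stack=$ <S>  input=r t t s r u $  — expand <S> ::= <E> u u
step 2: stack=$ u u <E>  input=r t t s r u $  — expand <E> ::= r <B> s
step 3: stack=$ u u s <B> r  input=r t t s r u $  — match r
step 4: stack=$ u u s <B>  input=t t s r u $  — expand <B> ::= t t
step 5: stack=$ u u s t t  input=t t s r u $  — match t
step 6: stack=$ u u s t  input=t s r u $  — match t
step 7: stack=$ u u s  input=s r u $  — match s
step 8: stack=$ u u  input=r u $  — error: top is terminal u but lookahead is r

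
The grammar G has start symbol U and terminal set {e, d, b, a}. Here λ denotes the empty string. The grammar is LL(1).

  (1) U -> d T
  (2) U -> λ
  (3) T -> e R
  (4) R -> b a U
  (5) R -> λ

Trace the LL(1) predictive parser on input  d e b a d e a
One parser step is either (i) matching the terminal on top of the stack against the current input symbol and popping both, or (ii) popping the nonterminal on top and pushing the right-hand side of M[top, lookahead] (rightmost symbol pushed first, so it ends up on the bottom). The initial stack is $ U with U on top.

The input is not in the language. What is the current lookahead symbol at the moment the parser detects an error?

step 1: stack=$ U  input=d e b a d e a $  — expand U -> d T
step 2: stack=$ T d  input=d e b a d e a $  — match d
step 3: stack=$ T  input=e b a d e a $  — expand T -> e R
step 4: stack=$ R e  input=e b a d e a $  — match e
step 5: stack=$ R  input=b a d e a $  — expand R -> b a U
step 6: stack=$ U a b  input=b a d e a $  — match b
step 7: stack=$ U a  input=a d e a $  — match a
step 8: stack=$ U  input=d e a $  — expand U -> d T
step 9: stack=$ T d  input=d e a $  — match d
step 10: stack=$ T  input=e a $  — expand T -> e R
step 11: stack=$ R e  input=e a $  — match e
step 12: stack=$ R  input=a $  — error: M[R, a] is empty

a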